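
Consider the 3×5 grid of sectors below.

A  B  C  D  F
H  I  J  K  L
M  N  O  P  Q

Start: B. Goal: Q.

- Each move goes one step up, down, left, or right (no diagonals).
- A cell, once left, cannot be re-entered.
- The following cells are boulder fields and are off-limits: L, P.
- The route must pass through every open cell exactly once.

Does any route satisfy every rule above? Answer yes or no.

Cell F has only one open neighbour but is neither the start nor the goal, so a Hamiltonian route would have to both enter and leave it through the same neighbour — impossible without revisiting.

no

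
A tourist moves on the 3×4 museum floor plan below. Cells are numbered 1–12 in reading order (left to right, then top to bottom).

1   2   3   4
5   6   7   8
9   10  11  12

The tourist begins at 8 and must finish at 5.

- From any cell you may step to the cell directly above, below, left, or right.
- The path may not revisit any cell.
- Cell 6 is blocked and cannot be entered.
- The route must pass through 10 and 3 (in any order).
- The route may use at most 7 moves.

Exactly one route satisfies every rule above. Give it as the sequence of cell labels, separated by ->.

The 7-move cap with required stops at 10, 3 leaves no slack for detours.
Route from 8: up to 4, left to 3, 2× down (reaching 11), 2× left (reaching 9), up to 5 — 7 moves in all.
Check: all required cells visited; 7 ≤ 7 moves.

8 -> 4 -> 3 -> 7 -> 11 -> 10 -> 9 -> 5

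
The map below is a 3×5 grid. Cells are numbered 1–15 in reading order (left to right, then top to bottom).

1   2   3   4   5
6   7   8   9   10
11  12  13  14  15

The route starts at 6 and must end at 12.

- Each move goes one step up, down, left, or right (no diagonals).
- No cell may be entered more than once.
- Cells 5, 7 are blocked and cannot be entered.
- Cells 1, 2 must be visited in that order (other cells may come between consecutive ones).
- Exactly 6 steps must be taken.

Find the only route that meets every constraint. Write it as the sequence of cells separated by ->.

6 -> 1 -> 2 -> 3 -> 8 -> 13 -> 12

The waypoints must appear in the order 1, 2, with no cell reused.
Route from 6: up 1 to 1, right 2 to 3, down 2 to 13, left 1 to 12 — 6 moves in all.
Check: order respected (1 at step 1, 2 at step 2); 6 moves as required.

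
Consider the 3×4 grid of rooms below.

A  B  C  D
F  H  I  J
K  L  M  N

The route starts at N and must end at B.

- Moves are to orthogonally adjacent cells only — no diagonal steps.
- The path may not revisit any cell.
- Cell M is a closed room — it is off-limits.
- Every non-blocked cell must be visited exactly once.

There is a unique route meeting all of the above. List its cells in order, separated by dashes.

Need to visit all 11 open cells exactly once, starting at N and ending at B.
Route from N: 2× up (reaching D), left to C, down to I, left to H, down to L, left to K, 2× up (reaching A), right to B — 10 moves in all.
Check: all 11 open cells covered.

N - J - D - C - I - H - L - K - F - A - B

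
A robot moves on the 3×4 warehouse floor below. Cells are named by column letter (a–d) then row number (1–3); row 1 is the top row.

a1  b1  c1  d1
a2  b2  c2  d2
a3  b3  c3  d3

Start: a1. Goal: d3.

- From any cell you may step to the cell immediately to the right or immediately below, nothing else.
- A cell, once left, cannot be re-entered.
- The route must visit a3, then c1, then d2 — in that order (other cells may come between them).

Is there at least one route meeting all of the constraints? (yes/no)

c1 lies above a3, so going from a3 to c1 would need an upward move — but moves only go right/down, so a3 cannot be visited before c1.

no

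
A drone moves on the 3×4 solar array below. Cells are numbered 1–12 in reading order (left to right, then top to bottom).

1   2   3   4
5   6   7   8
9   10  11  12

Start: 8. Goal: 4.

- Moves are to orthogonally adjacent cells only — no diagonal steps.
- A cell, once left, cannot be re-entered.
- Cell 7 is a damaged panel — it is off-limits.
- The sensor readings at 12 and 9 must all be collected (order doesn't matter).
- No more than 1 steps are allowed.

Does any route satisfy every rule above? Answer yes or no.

Even ignoring the no-revisit rule, getting from 8 to 4, taking the cheapest ordering 8 → 9 → 12 → 4 needs at least 4 + 3 + 2 = 9 moves (Manhattan distance per leg), which exceeds the 1-move limit.

no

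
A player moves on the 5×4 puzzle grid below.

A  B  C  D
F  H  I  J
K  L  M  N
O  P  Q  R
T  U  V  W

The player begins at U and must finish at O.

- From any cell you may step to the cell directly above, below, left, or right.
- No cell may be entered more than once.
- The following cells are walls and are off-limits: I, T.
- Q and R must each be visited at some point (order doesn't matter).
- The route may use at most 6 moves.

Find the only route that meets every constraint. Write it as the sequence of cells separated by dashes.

U - V - W - R - Q - P - O

The budget equals the shortest possible length, so every move has to be on a shortest route through the required cells.
Route from U: right 2 to W, up 1 to R, left 3 to O — 6 moves in all.
Check: all required cells visited; 6 ≤ 6 moves.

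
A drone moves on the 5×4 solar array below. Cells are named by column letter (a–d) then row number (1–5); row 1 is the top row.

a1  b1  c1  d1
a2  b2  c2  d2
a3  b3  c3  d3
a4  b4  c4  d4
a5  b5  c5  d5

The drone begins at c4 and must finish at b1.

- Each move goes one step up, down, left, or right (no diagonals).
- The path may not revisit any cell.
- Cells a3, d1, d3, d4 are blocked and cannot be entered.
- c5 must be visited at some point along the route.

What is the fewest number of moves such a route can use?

Any route passes through c5 somewhere between c4 and b1. Summing Manhattan distances along the two legs (c4 → c5 → b1) gives a lower bound of 1 + 5 = 6 moves.
A route of 6 moves achieves this: c4 → c5 → b5 → b4 → b3 → b2 → b1.
Since 6 matches the lower bound, it is optimal.

6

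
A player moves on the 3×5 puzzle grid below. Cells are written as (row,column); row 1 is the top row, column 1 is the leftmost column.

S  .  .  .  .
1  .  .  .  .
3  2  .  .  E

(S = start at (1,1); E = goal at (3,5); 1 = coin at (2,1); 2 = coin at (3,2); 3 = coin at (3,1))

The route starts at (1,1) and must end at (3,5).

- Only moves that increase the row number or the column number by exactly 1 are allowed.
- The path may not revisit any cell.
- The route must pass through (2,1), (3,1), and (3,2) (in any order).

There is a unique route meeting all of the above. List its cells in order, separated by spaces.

(1,1) (2,1) (3,1) (3,2) (3,3) (3,4) (3,5)

Moves only go right or down, so the column and row indices never decrease.
Route from (1,1): 2× down (reaching (3,1)), 4× right (reaching (3,5)) — 6 moves in all.
Check: all required cells visited.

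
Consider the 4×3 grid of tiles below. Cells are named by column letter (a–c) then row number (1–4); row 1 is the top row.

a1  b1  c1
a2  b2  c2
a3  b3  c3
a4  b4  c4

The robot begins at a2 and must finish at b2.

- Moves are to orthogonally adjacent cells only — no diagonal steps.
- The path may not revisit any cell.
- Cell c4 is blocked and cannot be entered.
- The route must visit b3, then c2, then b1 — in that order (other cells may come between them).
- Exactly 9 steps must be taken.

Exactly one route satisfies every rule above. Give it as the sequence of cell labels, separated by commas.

The waypoints must appear in the order b3, c2, b1, with no cell reused.
Route from a2: 2× down (reaching a4), right to b4, up to b3, right to c3, 2× up (reaching c1), left to b1, down to b2 — 9 moves in all.
Check: order respected (b3 at step 4, c2 at step 6, b1 at step 8); 9 moves as required.

a2, a3, a4, b4, b3, c3, c2, c1, b1, b2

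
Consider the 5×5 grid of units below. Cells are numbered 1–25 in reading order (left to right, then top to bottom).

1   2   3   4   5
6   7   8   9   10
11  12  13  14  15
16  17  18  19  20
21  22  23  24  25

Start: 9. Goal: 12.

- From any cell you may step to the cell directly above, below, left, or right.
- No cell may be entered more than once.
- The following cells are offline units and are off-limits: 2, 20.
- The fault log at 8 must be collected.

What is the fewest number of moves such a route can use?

Any route passes through 8 somewhere between 9 and 12. Summing Manhattan distances along the two legs (9 → 8 → 12) gives a lower bound of 1 + 2 = 3 moves.
A route of 3 moves achieves this: 9 → 8 → 13 → 12.
Since 3 matches the lower bound, it is optimal.

3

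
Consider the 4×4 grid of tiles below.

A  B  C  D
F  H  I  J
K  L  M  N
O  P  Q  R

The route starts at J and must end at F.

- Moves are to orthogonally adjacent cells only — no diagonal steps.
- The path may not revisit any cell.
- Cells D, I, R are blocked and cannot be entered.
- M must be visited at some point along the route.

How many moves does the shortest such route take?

5

Any route passes through M somewhere between J and F. Summing Manhattan distances along the two legs (J → M → F) gives a lower bound of 2 + 3 = 5 moves.
A route of 5 moves achieves this: J → N → M → L → H → F.
Since 5 matches the lower bound, it is optimal.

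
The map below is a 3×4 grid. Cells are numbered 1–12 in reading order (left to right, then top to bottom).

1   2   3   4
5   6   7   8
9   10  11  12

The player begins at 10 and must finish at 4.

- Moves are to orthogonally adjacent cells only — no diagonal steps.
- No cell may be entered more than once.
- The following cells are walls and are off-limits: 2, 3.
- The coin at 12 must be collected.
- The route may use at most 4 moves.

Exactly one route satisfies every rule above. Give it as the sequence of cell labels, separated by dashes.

10 - 11 - 12 - 8 - 4

The budget equals the shortest possible length, so every move has to be on a shortest route through the required cells.
Route from 10: right 2 to 12, up 2 to 4 — 4 moves in all.
Check: all required cells visited; 4 ≤ 4 moves.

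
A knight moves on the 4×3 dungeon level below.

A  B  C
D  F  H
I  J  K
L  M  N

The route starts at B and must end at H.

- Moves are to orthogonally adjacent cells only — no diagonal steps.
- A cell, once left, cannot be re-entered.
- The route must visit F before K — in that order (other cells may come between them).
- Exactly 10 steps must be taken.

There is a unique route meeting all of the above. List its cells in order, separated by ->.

The waypoints must appear in the order F, K, with no cell reused.
Route from B: left to A, down to D, right to F, down to J, left to I, down to L, 2× right (reaching N), 2× up (reaching H) — 10 moves in all.
Check: order respected (F at step 3, K at step 9); 10 moves as required.

B -> A -> D -> F -> J -> I -> L -> M -> N -> K -> H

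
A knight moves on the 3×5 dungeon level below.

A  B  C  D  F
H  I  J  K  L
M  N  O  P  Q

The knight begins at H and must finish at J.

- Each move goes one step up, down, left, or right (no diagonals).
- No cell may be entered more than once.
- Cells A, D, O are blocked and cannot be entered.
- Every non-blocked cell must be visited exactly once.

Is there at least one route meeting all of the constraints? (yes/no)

Cell F has only one open neighbour but is neither the start nor the goal, so a Hamiltonian route would have to both enter and leave it through the same neighbour — impossible without revisiting.

no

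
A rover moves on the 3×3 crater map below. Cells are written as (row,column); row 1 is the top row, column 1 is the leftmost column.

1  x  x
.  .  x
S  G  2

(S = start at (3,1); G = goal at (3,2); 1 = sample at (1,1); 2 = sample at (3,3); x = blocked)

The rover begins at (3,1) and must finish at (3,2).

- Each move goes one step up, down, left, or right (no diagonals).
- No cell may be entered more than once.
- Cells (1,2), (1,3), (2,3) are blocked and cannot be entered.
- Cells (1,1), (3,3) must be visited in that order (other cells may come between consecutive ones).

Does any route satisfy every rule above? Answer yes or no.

no

(1,1) must be visited but has only one open neighbour ((2,1)), and it is neither the start nor the goal — the route would have to enter and leave through (2,1), re-entering it.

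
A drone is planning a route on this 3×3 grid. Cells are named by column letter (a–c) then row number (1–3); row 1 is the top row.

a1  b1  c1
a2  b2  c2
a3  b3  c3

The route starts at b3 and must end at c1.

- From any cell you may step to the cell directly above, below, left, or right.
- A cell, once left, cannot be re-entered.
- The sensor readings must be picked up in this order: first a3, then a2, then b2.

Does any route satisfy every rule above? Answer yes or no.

One route that works: b3 → a3 → a2 → b2 → b1 → c1.

yes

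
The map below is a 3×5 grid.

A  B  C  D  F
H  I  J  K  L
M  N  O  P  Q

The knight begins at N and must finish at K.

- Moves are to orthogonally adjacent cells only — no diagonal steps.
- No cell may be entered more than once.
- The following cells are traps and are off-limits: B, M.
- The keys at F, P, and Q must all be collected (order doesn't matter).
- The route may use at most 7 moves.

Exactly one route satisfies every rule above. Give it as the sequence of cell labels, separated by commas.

The 7-move cap with required stops at F, P, Q leaves no slack for detours.
Route from N: 3× right (reaching Q), 2× up (reaching F), left to D, down to K — 7 moves in all.
Check: all required cells visited; 7 ≤ 7 moves.

N, O, P, Q, L, F, D, K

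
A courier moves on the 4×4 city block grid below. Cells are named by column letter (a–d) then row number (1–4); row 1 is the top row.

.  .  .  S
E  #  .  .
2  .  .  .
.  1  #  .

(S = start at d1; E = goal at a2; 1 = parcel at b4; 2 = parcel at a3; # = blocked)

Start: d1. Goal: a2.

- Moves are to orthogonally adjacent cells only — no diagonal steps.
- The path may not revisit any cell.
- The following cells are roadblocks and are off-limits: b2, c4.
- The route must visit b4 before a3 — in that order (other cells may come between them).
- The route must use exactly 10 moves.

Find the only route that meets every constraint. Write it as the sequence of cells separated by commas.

d1, c1, c2, d2, d3, c3, b3, b4, a4, a3, a2

The waypoints must appear in the order b4, a3, with no cell reused.
Route from d1: left 1 to c1, down 1 to c2, right 1 to d2, down 1 to d3, left 2 to b3, down 1 to b4, left 1 to a4, up 2 to a2 — 10 moves in all.
Check: order respected (1 at step 7, 2 at step 9); 10 moves as required.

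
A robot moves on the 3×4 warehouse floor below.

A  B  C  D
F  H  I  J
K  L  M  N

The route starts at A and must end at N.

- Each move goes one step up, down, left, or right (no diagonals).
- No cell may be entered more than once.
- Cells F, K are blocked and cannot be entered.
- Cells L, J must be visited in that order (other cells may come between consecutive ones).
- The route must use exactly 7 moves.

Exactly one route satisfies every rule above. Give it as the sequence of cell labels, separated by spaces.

A B H L M I J N

The waypoints must appear in the order L, J, with no cell reused.
Route from A: right to B, 2× down (reaching L), right to M, up to I, right to J, down to N — 7 moves in all.
Check: order respected (L at step 3, J at step 6); 7 moves as required.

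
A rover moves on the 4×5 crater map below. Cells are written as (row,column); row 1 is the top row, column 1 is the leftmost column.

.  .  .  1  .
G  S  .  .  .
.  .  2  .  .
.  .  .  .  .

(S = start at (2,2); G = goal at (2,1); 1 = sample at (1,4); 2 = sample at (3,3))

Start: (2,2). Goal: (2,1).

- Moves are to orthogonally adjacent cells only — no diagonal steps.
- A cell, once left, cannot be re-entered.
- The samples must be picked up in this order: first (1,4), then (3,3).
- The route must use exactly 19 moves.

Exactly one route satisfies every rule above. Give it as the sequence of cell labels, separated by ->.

(2,2) -> (3,2) -> (3,1) -> (4,1) -> (4,2) -> (4,3) -> (4,4) -> (4,5) -> (3,5) -> (2,5) -> (1,5) -> (1,4) -> (2,4) -> (3,4) -> (3,3) -> (2,3) -> (1,3) -> (1,2) -> (1,1) -> (2,1)

The waypoints must appear in the order (1,4), (3,3), with no cell reused.
Route from (2,2): down to (3,2), left to (3,1), down to (4,1), 4× right (reaching (4,5)), 3× up (reaching (1,5)), left to (1,4), 2× down (reaching (3,4)), left to (3,3), 2× up (reaching (1,3)), 2× left (reaching (1,1)), down to (2,1) — 19 moves in all.
Check: order respected (1 at step 11, 2 at step 14); 19 moves as required.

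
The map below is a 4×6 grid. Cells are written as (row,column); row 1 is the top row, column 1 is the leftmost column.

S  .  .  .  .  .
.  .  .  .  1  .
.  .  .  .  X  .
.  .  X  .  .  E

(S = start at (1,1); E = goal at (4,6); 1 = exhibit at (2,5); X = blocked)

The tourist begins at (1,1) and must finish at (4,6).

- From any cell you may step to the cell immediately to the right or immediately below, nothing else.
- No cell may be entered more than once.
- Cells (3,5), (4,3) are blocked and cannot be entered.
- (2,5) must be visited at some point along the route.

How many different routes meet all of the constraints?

5

A right/down-only route from (1,1) to (4,6) makes exactly 3 down-moves and 5 right-moves in some order.
With no other constraints that would be C(8,3) = 56 routes.
Split at (2,5) and multiply the segment counts (each segment already excludes blocked cells): (1,1)→(2,5): 5; (2,5)→(4,6): 1; product = 5.
That gives 5 routes.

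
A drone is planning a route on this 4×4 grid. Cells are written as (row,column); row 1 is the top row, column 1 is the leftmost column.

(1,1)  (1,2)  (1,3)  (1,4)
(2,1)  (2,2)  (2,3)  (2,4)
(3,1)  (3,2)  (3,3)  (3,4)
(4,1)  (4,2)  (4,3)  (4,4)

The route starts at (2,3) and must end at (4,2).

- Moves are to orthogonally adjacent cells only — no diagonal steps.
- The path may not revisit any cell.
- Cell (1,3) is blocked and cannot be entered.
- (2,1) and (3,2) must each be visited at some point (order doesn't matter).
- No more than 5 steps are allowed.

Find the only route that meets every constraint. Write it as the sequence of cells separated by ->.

The budget equals the shortest possible length, so every move has to be on a shortest route through the required cells.
Route from (2,3): left 2 to (2,1), down 1 to (3,1), right 1 to (3,2), down 1 to (4,2) — 5 moves in all.
Check: all required cells visited; 5 ≤ 5 moves.

(2,3) -> (2,2) -> (2,1) -> (3,1) -> (3,2) -> (4,2)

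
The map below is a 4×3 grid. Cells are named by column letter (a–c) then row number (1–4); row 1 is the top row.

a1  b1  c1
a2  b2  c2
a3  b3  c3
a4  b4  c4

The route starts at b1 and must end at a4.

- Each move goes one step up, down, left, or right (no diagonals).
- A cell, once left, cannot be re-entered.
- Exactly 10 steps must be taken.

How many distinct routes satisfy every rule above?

Need simple routes of exactly 10 moves from b1 to a4 (Manhattan distance 4, so 3 moves are spent on a detour and 3 undoing it).
Enumerating: b1 a1 a2 a3 b3 b2 c2 c3 c4 b4 a4 | b1 a1 a2 b2 c2 c3 c4 b4 b3 a3 a4 | b1 c1 c2 c3 c4 b4 b3 b2 a2 a3 a4 | b1 c1 c2 b2 a2 a3 b3 c3 c4 b4 a4.
That gives 4 routes.

4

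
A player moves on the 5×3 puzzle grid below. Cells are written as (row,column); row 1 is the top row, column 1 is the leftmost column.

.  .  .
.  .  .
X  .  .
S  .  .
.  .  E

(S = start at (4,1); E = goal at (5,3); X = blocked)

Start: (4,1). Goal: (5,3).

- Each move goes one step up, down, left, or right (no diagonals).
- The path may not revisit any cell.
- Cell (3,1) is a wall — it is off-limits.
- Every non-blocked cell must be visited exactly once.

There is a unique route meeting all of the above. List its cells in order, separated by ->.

(4,1) -> (5,1) -> (5,2) -> (4,2) -> (3,2) -> (2,2) -> (2,1) -> (1,1) -> (1,2) -> (1,3) -> (2,3) -> (3,3) -> (4,3) -> (5,3)

Need to visit all 14 open cells exactly once, starting at (4,1) and ending at (5,3).
Route from (4,1): down 1 to (5,1), right 1 to (5,2), up 3 to (2,2), left 1 to (2,1), up 1 to (1,1), right 2 to (1,3), down 4 to (5,3) — 13 moves in all.
Check: all 14 open cells covered.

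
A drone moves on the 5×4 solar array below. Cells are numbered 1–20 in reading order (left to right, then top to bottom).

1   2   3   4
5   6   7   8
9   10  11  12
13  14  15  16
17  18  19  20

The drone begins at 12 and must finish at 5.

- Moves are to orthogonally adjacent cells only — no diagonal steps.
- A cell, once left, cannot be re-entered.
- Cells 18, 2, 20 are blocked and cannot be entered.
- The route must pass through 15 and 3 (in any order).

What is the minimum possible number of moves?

Any route passes through 15 and 3 in some order between 12 and 5. Summing Manhattan distances along each leg and taking the cheapest ordering (12 → 15 → 3 → 5) gives a lower bound of 2 + 3 + 3 = 8 moves.
The shortest route satisfying every rule uses 10 moves: 12 → 8 → 4 → 3 → 7 → 11 → 15 → 14 → 10 → 6 → 5.
The bound of 8 isn't tight here; checking systematically, no route of length 8 through 9 satisfies every constraint, so 10 is the minimum.

10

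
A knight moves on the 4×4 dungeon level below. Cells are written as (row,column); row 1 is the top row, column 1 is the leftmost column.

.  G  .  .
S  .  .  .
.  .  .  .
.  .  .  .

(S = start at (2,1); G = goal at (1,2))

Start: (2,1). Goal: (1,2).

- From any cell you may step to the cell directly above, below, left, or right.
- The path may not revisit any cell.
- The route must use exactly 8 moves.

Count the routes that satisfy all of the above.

18

Need simple routes of exactly 8 moves from (2,1) to (1,2) (Manhattan distance 2, so 3 moves are spent on a detour and 3 undoing it).
Branch systematically from the start, pruning whenever the remaining move budget drops below the Manhattan distance to (1,2) or differs from it in parity. Grouping the completions by first move — via (3,1): 13; via (2,2): 5 (no valid completion starts via (1,1)) — and summing: 13 + 5 = 18.
That gives 18 routes.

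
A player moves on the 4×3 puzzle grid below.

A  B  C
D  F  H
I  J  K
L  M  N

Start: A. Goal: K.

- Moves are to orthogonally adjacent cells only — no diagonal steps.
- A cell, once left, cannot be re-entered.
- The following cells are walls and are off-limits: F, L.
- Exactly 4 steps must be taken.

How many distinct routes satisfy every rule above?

Need simple routes of exactly 4 moves from A to K (Manhattan distance 4, so 0 moves are spent on a detour and 0 undoing it).
Enumerating: A D I J K | A B C H K.
That gives 2 routes.

2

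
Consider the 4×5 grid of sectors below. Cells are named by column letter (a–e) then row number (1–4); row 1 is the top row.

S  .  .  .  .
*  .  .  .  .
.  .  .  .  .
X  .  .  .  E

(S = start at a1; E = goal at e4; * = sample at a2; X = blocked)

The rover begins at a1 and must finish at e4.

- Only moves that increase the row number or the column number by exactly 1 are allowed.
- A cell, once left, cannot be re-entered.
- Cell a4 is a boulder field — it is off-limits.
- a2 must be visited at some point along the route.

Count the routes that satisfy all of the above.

A right/down-only route from a1 to e4 makes exactly 3 down-moves and 4 right-moves in some order.
With no other constraints that would be C(7,3) = 35 routes.
Split at a2 and multiply the segment counts (each segment already excludes blocked cells): a1→a2: 1; a2→e4: 14; product = 14.
That gives 14 routes.

14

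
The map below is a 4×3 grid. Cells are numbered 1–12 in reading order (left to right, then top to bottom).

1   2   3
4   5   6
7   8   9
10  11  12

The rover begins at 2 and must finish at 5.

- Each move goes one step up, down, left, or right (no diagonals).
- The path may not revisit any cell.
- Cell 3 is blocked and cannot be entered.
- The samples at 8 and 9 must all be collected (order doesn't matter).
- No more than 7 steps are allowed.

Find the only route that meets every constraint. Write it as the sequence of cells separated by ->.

The 7-move cap with required stops at 8, 9 leaves no slack for detours.
Route from 2: left to 1, 2× down (reaching 7), 2× right (reaching 9), up to 6, left to 5 — 7 moves in all.
Check: all required cells visited; 7 ≤ 7 moves.

2 -> 1 -> 4 -> 7 -> 8 -> 9 -> 6 -> 5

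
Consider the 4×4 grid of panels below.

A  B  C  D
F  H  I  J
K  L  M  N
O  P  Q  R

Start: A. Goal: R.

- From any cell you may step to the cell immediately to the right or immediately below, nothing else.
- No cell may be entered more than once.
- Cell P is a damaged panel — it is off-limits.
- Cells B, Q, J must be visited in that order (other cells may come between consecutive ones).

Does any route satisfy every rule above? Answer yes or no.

no

J lies above Q, so going from Q to J would need an upward move — but moves only go right/down, so Q cannot be visited before J.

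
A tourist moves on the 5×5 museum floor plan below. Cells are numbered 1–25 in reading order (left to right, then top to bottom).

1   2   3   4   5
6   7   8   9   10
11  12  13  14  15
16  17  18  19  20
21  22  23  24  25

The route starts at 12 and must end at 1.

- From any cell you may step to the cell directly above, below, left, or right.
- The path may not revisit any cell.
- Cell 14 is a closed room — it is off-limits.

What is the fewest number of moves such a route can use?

The Manhattan distance from 12 to 1 is |3−1| + |2−1| = 3, so at least 3 moves are needed.
A route of 3 moves achieves this: 12 → 7 → 2 → 1.
Since 3 matches the lower bound, it is optimal.

3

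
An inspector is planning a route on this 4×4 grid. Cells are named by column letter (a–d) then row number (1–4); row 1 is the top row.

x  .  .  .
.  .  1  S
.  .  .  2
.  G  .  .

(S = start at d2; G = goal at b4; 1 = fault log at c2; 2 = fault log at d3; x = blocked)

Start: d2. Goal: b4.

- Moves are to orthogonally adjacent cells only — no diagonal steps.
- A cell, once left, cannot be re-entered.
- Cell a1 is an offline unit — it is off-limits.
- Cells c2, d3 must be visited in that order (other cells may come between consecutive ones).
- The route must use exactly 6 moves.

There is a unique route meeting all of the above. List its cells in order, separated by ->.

d2 -> c2 -> c3 -> d3 -> d4 -> c4 -> b4

The waypoints must appear in the order c2, d3, with no cell reused.
Route from d2: left 1 to c2, down 1 to c3, right 1 to d3, down 1 to d4, left 2 to b4 — 6 moves in all.
Check: order respected (1 at step 1, 2 at step 3); 6 moves as required.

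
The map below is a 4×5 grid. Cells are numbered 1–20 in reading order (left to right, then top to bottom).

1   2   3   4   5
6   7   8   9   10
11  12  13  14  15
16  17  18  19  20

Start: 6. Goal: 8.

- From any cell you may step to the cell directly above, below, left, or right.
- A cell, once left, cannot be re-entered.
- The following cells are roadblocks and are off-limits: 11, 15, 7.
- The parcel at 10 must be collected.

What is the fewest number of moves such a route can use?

8

Any route passes through 10 somewhere between 6 and 8. Summing Manhattan distances along the two legs (6 → 10 → 8) gives a lower bound of 4 + 2 = 6 moves.
That bound ignores the blocked cells. Measuring each leg by the fewest moves that actually steer around them (6→10: 6; 10→8: 2) raises the lower bound to 8.
A route of 8 moves exists: 6 → 1 → 2 → 3 → 4 → 5 → 10 → 9 → 8.
Since 8 matches that lower bound, it is optimal.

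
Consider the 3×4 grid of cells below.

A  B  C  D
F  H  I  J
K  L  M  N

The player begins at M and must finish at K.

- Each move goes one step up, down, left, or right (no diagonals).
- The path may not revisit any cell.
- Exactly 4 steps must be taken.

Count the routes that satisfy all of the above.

Need simple routes of exactly 4 moves from M to K (Manhattan distance 2, so 1 moves are spent on a detour and 1 undoing it).
Enumerating: M I H L K | M I H F K | M L H F K.
That gives 3 routes.

3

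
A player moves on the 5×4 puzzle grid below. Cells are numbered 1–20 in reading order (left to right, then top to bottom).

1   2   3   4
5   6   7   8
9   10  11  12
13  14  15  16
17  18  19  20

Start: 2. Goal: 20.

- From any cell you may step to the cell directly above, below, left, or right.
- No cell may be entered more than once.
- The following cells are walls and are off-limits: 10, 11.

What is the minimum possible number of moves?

The Manhattan distance from 2 to 20 is |1−5| + |2−4| = 6, so at least 6 moves are needed.
A route of 6 moves achieves this: 2 → 6 → 7 → 8 → 12 → 16 → 20.
Since 6 matches the lower bound, it is optimal.

6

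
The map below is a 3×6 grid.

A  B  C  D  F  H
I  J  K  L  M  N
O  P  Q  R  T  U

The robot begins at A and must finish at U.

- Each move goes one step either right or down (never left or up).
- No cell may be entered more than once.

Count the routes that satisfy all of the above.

A right/down-only route from A to U makes exactly 2 down-moves and 5 right-moves in some order.
With no other constraints that would be C(7,2) = 21 routes.
That gives 21 routes.

21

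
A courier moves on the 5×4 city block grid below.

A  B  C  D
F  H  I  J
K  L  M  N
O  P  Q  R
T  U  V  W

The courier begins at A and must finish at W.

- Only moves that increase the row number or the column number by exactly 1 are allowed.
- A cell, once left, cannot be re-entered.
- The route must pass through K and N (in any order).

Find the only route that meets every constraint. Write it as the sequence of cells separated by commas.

A, F, K, L, M, N, R, W

Moves only go right or down, so the column and row indices never decrease.
Route from A: down 2 to K, right 3 to N, down 2 to W — 7 moves in all.
Check: all required cells visited.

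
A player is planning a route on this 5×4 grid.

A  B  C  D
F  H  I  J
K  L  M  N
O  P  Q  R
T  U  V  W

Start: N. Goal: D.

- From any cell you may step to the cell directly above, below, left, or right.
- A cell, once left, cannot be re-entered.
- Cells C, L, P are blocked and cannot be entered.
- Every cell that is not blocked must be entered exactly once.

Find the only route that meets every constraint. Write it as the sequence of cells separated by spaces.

N M Q R W V U T O K F A B H I J D

Need to visit all 17 open cells exactly once, starting at N and ending at D.
Route from N: left 1 to M, down 1 to Q, right 1 to R, down 1 to W, left 3 to T, up 4 to A, right 1 to B, down 1 to H, right 2 to J, up 1 to D — 16 moves in all.
Check: all 17 open cells covered.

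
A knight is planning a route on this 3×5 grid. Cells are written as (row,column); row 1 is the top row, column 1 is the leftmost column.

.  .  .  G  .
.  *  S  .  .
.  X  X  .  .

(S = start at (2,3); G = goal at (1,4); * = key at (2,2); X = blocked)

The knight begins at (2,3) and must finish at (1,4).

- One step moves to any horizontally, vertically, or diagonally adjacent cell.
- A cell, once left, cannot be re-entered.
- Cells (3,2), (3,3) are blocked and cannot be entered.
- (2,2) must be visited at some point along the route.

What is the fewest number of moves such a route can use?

Any route passes through (2,2) somewhere between (2,3) and (1,4). Summing Chebyshev distances along the two legs ((2,3) → (2,2) → (1,4)) gives a lower bound of 1 + 2 = 3 moves.
A route of 3 moves achieves this: (2,3) → (2,2) → (1,3) → (1,4).
Since 3 matches the lower bound, it is optimal.

3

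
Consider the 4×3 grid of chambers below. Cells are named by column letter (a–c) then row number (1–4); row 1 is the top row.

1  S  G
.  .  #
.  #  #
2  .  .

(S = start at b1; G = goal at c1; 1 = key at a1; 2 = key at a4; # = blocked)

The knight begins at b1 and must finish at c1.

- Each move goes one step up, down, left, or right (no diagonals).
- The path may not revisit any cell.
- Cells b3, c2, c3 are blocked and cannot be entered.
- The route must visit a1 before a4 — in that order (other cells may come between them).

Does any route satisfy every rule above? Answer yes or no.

Every way from a1 onward to c1 runs back through b1, which the route has already used — so it cannot be completed without a revisit.

no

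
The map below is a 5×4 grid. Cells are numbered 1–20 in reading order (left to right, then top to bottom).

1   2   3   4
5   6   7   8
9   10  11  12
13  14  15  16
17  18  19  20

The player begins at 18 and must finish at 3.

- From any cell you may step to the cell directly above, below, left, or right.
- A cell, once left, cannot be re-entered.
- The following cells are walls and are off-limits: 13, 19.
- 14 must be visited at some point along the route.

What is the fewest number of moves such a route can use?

Any route passes through 14 somewhere between 18 and 3. Summing Manhattan distances along the two legs (18 → 14 → 3) gives a lower bound of 1 + 4 = 5 moves.
A route of 5 moves achieves this: 18 → 14 → 10 → 6 → 2 → 3.
Since 5 matches the lower bound, it is optimal.

5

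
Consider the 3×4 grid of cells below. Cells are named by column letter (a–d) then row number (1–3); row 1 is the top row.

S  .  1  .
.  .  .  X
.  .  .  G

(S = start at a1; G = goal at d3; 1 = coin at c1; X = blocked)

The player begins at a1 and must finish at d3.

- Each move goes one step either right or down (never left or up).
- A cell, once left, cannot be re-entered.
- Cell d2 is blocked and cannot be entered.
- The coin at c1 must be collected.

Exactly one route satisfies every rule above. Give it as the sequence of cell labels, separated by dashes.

a1 - b1 - c1 - c2 - c3 - d3

Moves only go right or down, so the column and row indices never decrease.
Route from a1: 2× right (reaching c1), 2× down (reaching c3), right to d3 — 5 moves in all.
Check: all required cells visited.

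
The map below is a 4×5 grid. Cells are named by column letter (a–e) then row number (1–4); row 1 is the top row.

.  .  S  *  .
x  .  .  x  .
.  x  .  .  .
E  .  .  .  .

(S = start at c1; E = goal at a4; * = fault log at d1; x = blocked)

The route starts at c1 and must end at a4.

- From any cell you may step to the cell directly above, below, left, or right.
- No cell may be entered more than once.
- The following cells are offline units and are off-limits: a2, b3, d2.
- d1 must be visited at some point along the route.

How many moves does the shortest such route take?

9

Any route passes through d1 somewhere between c1 and a4. Summing Manhattan distances along the two legs (c1 → d1 → a4) gives a lower bound of 1 + 6 = 7 moves.
The shortest route satisfying every rule uses 9 moves: c1 → d1 → e1 → e2 → e3 → e4 → d4 → c4 → b4 → a4.
The no-revisit rule (legs can't share cells) pushes the minimum above the 7-move bound; an exhaustive check rules out every length from 7 to 8, leaving 9 as the minimum.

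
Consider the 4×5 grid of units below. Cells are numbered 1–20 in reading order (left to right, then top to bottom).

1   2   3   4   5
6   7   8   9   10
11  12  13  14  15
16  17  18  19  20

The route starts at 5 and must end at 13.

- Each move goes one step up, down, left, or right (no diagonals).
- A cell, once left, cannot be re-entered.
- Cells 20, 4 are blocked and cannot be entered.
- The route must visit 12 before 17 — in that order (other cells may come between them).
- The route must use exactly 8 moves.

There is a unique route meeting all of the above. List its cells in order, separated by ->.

5 -> 10 -> 9 -> 8 -> 7 -> 12 -> 17 -> 18 -> 13

The waypoints must appear in the order 12, 17, with no cell reused.
Route from 5: down 1 to 10, left 3 to 7, down 2 to 17, right 1 to 18, up 1 to 13 — 8 moves in all.
Check: order respected (12 at step 5, 17 at step 6); 8 moves as required.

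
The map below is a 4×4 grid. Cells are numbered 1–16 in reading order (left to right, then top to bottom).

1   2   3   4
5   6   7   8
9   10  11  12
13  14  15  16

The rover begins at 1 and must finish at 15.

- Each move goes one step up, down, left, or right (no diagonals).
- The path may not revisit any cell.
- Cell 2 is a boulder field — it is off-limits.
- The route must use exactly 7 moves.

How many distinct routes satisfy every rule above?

Need simple routes of exactly 7 moves from 1 to 15 (Manhattan distance 5, so 1 moves are spent on a detour and 1 undoing it).
Branch systematically from the start, pruning whenever the remaining move budget drops below the Manhattan distance to 15 or differs from it in parity. Every completion starts via 5: 9.
That gives 9 routes.

9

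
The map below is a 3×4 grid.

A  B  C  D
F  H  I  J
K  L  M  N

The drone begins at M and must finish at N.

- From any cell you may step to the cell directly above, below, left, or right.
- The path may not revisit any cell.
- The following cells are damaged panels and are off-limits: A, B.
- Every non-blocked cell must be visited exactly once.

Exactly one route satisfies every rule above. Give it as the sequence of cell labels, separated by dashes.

Need to visit all 10 open cells exactly once, starting at M and ending at N.
Cell D has only two open neighbours (J and C), so the path must pass straight through it: one of those is the cell it's entered from and the other is where it exits.
Route from M: left 2 to K, up 1 to F, right 2 to I, up 1 to C, right 1 to D, down 2 to N — 9 moves in all.
Check: all 10 open cells covered.

M - L - K - F - H - I - C - D - J - N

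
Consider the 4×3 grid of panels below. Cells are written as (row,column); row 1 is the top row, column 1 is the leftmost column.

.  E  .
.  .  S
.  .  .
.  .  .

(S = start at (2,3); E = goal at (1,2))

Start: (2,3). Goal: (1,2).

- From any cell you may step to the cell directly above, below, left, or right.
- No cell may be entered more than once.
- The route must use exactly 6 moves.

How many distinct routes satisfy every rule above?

Need simple routes of exactly 6 moves from (2,3) to (1,2) (Manhattan distance 2, so 2 moves are spent on a detour and 2 undoing it).
Enumerating: (2,3) (3,3) (4,3) (4,2) (3,2) (2,2) (1,2) | (2,3) (3,3) (3,2) (2,2) (2,1) (1,1) (1,2) | (2,3) (3,3) (3,2) (3,1) (2,1) (1,1) (1,2) | (2,3) (3,3) (3,2) (3,1) (2,1) (2,2) (1,2) | (2,3) (2,2) (3,2) (3,1) (2,1) (1,1) (1,2).
That gives 5 routes.

5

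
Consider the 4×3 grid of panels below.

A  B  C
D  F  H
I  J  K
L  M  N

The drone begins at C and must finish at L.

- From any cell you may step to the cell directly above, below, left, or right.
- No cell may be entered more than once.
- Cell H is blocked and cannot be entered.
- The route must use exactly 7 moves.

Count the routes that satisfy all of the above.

Need simple routes of exactly 7 moves from C to L (Manhattan distance 5, so 1 moves are spent on a detour and 1 undoing it).
Enumerating: C B F J K N M L | C B F D I J M L | C B A D I J M L | C B A D F J M L | C B A D F J I L.
That gives 5 routes.

5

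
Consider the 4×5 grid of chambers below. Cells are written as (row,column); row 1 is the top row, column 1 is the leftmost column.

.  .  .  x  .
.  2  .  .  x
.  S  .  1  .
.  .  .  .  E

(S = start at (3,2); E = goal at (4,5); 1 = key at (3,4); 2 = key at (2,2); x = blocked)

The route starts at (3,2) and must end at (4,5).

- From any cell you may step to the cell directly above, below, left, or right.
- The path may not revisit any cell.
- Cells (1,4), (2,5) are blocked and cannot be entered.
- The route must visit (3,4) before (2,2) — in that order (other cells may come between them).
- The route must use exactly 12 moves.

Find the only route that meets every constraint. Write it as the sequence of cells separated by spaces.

The waypoints must appear in the order (3,4), (2,2), with no cell reused.
Route from (3,2): right 2 to (3,4), up 1 to (2,4), left 3 to (2,1), down 2 to (4,1), right 4 to (4,5) — 12 moves in all.
Check: order respected (1 at step 2, 2 at step 5); 12 moves as required.

(3,2) (3,3) (3,4) (2,4) (2,3) (2,2) (2,1) (3,1) (4,1) (4,2) (4,3) (4,4) (4,5)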